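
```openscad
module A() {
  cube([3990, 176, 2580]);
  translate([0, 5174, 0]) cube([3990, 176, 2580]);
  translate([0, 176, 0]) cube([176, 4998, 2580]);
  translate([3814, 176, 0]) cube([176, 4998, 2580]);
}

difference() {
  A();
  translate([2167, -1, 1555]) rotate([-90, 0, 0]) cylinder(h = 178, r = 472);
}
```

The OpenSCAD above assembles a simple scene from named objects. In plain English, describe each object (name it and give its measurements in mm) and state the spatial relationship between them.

A is the wall frame of a small rectangular building: four walls, each 2580 mm tall and 176 mm thick, enclosing a footprint 3990 mm (x) by 5350 mm (y) outside-to-outside, with no floor or roof. The front and back walls (the −y and +y sides) span the full width; the two side walls fit between them.

The house frame has a circular hole of radius 472 mm through its front wall, centred at (x = 2167, z = 1555).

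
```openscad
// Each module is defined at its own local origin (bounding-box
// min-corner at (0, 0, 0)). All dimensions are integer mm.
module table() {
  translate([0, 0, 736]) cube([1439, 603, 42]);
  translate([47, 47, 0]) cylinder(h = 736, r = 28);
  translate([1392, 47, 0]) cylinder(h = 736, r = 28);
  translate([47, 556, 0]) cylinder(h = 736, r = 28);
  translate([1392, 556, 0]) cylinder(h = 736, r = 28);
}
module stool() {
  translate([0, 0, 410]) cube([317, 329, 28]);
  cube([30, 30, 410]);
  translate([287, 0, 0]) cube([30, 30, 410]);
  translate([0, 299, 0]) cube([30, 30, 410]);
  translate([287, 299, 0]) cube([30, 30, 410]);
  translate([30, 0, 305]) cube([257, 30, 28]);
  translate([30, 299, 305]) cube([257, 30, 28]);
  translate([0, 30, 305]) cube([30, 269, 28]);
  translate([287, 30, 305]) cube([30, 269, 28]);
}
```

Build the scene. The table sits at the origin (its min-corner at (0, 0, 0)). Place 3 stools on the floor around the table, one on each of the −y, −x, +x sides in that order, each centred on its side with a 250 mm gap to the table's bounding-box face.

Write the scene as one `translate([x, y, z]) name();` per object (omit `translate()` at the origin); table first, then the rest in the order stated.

table();
translate([561, -579, 0]) stool();
translate([-567, 137, 0]) stool();
translate([1689, 137, 0]) stool();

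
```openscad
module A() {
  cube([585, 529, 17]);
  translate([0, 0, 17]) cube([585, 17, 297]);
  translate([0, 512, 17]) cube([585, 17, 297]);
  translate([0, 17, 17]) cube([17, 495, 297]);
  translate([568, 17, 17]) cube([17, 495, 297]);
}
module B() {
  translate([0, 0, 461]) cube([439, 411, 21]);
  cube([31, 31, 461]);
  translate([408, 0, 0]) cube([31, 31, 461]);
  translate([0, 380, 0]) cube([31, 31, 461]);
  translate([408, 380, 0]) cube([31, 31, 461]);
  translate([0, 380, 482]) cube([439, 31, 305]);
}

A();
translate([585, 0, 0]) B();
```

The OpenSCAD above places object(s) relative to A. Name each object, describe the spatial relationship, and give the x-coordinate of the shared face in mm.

A is an open box. B is a chair. The chair is against the open box's +x side, with their −y faces flush. The x-coordinate of the shared face is 585 mm.

The open box's +x face and the chair's −x face are both at x = 585 mm.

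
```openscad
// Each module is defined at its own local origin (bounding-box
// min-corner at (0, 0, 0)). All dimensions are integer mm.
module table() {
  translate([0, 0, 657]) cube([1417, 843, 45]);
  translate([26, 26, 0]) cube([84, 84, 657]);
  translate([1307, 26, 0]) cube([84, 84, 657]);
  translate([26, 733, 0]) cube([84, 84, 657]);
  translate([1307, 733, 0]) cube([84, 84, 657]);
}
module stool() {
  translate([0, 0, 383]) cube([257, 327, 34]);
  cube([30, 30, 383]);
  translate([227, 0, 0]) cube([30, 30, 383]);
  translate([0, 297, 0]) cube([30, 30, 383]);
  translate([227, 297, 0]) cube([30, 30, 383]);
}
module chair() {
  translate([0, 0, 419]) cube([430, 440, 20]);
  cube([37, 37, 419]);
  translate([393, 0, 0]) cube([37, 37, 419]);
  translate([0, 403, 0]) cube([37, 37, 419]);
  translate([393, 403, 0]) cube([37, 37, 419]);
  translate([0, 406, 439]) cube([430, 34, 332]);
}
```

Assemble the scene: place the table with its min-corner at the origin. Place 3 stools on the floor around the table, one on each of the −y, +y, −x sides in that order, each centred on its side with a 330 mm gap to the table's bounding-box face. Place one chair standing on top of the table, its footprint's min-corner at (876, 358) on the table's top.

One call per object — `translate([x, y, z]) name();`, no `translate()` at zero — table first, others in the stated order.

table();
translate([580, -657, 0]) stool();
translate([580, 1173, 0]) stool();
translate([-587, 258, 0]) stool();
translate([876, 358, 702]) chair();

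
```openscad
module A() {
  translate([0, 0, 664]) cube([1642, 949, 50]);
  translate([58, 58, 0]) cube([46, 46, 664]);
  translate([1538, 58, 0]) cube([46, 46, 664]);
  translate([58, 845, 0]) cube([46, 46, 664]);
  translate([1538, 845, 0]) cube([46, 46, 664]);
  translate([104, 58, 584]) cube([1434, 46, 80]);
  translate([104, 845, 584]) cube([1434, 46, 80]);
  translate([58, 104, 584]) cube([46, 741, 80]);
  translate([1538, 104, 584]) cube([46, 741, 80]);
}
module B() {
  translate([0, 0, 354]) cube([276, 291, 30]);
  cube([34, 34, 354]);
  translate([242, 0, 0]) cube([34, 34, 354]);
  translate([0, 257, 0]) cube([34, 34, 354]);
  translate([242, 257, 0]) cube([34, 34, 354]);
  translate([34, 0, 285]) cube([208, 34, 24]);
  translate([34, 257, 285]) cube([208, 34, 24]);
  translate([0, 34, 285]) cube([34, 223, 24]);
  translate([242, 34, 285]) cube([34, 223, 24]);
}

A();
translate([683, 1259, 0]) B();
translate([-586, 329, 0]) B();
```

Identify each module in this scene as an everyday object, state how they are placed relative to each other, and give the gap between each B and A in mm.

A is a table. B is a stool. Two stools sit around the table at the +y, −x sides. The gap between each stool and the table is 310 mm.

Each stool's nearest face is 310 mm from the table's bounding box.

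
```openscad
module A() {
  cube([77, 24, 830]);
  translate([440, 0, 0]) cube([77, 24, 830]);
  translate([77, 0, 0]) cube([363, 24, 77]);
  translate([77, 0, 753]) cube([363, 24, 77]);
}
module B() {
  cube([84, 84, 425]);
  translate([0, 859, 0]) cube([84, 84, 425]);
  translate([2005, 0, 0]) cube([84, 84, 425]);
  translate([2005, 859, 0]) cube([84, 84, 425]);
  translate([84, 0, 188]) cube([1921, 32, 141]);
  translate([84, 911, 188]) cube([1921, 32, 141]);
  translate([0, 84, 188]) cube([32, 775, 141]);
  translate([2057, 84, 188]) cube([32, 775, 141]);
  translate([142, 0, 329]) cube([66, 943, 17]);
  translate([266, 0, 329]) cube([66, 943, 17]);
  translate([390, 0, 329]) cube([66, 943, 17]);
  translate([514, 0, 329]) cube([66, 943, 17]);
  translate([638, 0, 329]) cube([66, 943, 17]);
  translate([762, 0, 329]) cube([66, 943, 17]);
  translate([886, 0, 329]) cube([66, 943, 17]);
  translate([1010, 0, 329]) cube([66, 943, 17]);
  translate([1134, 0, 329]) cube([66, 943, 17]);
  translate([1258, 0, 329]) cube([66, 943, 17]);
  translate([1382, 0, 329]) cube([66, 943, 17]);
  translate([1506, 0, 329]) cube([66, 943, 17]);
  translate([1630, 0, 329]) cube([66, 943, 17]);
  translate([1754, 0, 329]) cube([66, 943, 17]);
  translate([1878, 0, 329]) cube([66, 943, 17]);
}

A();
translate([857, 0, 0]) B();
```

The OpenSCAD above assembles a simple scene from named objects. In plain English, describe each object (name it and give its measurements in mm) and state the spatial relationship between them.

A is a picture frame with a 363×676 mm rectangular opening (x by z) and a uniform 77 mm border on every side. Frame depth is 24 mm along y. It is built from two vertical stiles running the full outside height and two horizontal rails spanning the gap between the stiles.

B is a bed frame 2089 mm long (x) by 943 mm wide (y). Four 84×84 mm corner posts, 425 mm tall, at the corners of the footprint. Four rails of 32 mm thickness and 141 mm height run between adjacent posts with their undersides at z = 188 mm, their outer faces flush with the outside of the frame (the two x-running rails run between the posts' inner faces; the two y-running rails run between the posts' inner faces). 15 slats, each 66 mm wide (x) and 17 mm thick, lie across the top of the two x-running rails, running the full 943 mm width of the frame in y; the slats are evenly spaced along x between the inner faces of the end posts with equal gaps (rounded down to the nearest mm) at the −x end and between each pair — any rounding remainder accumulates at the +x end.

The bed frame is on the floor beside the picture frame on its +x side.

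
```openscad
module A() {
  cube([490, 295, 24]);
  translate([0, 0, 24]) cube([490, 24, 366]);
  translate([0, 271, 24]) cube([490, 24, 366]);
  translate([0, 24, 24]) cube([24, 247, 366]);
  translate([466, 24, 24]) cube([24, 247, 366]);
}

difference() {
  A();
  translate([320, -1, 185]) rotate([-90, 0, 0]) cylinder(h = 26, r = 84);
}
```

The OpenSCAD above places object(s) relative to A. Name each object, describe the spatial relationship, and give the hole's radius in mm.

The subtracted cylinder has r = 84 mm.

A is an open box. The open box has a circular hole through its front wall. The hole's radius is 84 mm.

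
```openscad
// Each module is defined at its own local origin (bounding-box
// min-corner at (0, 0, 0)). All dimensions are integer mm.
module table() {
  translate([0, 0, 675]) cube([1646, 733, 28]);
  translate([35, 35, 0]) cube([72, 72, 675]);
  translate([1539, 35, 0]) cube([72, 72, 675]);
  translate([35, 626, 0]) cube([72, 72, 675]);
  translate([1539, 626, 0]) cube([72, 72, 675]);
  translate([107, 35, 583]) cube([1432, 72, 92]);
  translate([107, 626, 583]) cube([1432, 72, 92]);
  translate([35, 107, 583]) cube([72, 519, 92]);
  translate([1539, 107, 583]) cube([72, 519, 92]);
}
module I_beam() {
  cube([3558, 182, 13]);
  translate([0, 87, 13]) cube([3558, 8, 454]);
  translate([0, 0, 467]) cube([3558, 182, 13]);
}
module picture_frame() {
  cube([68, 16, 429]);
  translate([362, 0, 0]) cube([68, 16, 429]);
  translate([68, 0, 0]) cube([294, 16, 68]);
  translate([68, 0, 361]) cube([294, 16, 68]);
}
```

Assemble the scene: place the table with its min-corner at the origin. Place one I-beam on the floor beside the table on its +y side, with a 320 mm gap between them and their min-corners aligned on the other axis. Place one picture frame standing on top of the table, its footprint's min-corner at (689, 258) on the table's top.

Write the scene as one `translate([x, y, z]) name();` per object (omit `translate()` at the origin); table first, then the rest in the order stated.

table();
translate([0, 1053, 0]) I_beam();
translate([689, 258, 703]) picture_frame();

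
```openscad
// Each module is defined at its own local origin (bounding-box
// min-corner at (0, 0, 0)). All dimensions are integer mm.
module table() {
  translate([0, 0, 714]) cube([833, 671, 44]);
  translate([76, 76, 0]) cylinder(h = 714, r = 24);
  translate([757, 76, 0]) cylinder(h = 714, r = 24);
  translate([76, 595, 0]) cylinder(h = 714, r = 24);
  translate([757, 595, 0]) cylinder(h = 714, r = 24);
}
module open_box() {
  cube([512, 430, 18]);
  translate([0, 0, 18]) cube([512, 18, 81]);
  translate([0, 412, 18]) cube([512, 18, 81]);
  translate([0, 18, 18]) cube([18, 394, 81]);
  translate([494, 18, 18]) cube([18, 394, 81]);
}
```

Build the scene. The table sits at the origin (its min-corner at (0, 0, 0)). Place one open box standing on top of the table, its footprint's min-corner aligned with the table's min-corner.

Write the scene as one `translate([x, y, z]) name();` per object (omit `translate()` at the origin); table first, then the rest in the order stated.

table();
translate([0, 0, 758]) open_box();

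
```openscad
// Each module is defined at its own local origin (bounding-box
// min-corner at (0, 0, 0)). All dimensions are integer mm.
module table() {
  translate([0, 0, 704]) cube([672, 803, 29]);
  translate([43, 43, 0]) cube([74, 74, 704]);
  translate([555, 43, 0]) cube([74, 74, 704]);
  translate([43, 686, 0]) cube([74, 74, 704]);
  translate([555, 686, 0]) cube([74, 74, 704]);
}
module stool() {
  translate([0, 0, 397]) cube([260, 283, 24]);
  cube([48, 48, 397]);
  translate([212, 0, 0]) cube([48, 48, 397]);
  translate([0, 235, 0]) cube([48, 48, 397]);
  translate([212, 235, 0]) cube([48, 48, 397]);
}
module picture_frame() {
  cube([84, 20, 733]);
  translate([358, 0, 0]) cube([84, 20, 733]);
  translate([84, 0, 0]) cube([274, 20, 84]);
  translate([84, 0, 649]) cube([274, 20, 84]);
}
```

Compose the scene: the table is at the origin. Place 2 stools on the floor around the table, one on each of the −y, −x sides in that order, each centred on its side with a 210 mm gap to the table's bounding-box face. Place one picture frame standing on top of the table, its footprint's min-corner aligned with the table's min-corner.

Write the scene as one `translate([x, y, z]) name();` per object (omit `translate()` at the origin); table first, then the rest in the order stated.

table();
translate([206, -493, 0]) stool();
translate([-470, 260, 0]) stool();
translate([0, 0, 733]) picture_frame();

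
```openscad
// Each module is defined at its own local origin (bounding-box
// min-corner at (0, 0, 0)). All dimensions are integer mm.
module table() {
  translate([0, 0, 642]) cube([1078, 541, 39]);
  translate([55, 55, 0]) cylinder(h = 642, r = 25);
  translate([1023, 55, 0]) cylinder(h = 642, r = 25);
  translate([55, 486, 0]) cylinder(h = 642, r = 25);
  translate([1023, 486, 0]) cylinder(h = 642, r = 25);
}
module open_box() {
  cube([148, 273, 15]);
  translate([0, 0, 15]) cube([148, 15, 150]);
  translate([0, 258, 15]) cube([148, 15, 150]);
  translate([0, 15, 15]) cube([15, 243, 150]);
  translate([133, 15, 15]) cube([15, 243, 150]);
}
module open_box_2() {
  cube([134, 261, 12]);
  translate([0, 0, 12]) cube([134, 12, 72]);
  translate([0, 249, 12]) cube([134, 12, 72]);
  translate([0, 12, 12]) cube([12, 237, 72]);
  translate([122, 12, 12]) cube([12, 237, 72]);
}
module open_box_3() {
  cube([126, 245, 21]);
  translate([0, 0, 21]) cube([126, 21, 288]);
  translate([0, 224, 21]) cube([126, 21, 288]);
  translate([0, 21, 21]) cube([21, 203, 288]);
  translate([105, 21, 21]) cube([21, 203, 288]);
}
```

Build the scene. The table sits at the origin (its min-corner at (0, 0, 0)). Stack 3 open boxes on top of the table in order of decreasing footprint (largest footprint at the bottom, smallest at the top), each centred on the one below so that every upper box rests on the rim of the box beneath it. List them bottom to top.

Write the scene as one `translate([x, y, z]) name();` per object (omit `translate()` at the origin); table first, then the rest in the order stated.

table();
translate([465, 134, 681]) open_box();
translate([472, 140, 846]) open_box_2();
translate([476, 148, 930]) open_box_3();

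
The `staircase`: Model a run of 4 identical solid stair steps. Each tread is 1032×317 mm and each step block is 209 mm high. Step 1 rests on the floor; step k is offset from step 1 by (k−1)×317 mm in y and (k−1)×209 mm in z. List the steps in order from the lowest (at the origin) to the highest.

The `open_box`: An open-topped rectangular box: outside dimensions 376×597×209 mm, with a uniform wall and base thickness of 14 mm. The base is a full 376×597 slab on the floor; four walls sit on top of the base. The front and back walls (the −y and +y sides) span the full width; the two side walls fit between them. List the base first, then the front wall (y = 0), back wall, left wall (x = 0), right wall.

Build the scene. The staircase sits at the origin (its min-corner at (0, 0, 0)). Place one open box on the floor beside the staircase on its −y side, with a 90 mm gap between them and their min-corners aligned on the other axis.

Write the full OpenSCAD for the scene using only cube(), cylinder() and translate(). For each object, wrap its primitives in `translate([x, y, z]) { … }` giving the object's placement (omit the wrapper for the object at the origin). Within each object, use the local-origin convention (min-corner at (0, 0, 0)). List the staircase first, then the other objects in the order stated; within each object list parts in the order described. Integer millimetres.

cube([1032, 317, 209]);
translate([0, 317, 209]) cube([1032, 317, 209]);
translate([0, 634, 418]) cube([1032, 317, 209]);
translate([0, 951, 627]) cube([1032, 317, 209]);
translate([0, -687, 0]) {
  cube([376, 597, 14]);
  translate([0, 0, 14]) cube([376, 14, 195]);
  translate([0, 583, 14]) cube([376, 14, 195]);
  translate([0, 14, 14]) cube([14, 569, 195]);
  translate([362, 14, 14]) cube([14, 569, 195]);
}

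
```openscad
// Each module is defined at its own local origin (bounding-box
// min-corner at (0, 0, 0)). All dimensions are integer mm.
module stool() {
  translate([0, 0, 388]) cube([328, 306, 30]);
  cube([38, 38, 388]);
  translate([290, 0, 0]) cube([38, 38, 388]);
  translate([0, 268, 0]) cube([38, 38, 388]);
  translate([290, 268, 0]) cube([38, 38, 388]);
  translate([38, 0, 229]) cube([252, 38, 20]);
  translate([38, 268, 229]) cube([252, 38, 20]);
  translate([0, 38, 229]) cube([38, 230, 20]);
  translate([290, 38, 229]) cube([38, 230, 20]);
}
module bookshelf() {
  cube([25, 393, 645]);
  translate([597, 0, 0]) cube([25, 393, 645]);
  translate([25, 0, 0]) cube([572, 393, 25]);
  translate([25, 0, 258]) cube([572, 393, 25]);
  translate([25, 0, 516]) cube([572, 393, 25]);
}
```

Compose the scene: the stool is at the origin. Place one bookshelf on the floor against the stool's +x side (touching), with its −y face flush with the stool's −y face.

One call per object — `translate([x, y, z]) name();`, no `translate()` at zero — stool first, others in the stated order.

stool();
translate([328, 0, 0]) bookshelf();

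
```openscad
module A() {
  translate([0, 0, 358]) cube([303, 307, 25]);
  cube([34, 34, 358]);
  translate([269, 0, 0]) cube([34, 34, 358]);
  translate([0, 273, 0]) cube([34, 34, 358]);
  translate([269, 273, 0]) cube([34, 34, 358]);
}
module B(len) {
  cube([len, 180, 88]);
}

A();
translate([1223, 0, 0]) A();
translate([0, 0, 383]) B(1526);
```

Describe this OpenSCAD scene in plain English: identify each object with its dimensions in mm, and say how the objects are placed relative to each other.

A is a four-legged stool. The seat is a 303×307×25 mm slab whose top surface is at z = 383 mm; four square legs, each 34×34 mm in cross-section, run from the floor (z = 0) to the underside of the seat, each flush with a corner of the seat.

B is a rectangular beam 1526 mm long (x), 180 mm deep (y), 88 mm thick (z).

The beam spans the tops of two stools placed 920 mm apart, resting at z = 383 mm.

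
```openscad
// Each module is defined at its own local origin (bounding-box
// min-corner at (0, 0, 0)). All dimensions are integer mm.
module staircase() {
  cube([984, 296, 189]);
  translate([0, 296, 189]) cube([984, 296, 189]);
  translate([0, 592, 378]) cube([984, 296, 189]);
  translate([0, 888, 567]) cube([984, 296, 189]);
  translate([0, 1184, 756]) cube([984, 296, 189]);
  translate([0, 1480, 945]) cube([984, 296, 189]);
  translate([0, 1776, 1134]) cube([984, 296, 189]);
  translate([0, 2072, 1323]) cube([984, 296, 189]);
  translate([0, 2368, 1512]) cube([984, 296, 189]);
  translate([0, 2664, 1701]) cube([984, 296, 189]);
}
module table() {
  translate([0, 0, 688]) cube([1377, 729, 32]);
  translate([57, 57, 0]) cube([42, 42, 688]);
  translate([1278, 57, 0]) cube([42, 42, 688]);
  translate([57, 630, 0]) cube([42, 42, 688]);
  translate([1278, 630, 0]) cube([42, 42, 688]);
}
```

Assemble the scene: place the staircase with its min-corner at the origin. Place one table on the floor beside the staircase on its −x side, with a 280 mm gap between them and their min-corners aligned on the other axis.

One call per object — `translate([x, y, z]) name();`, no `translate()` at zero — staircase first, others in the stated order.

staircase();
translate([-1657, 0, 0]) table();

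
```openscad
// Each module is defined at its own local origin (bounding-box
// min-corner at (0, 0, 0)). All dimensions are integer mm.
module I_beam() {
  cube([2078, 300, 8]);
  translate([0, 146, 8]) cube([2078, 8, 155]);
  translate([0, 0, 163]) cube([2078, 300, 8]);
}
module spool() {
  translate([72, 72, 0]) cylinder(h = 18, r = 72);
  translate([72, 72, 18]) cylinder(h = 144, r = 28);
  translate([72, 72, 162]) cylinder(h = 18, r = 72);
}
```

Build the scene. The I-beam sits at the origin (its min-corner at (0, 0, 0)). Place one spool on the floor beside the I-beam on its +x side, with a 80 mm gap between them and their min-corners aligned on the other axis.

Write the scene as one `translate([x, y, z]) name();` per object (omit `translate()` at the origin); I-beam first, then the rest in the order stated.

I_beam();
translate([2158, 0, 0]) spool();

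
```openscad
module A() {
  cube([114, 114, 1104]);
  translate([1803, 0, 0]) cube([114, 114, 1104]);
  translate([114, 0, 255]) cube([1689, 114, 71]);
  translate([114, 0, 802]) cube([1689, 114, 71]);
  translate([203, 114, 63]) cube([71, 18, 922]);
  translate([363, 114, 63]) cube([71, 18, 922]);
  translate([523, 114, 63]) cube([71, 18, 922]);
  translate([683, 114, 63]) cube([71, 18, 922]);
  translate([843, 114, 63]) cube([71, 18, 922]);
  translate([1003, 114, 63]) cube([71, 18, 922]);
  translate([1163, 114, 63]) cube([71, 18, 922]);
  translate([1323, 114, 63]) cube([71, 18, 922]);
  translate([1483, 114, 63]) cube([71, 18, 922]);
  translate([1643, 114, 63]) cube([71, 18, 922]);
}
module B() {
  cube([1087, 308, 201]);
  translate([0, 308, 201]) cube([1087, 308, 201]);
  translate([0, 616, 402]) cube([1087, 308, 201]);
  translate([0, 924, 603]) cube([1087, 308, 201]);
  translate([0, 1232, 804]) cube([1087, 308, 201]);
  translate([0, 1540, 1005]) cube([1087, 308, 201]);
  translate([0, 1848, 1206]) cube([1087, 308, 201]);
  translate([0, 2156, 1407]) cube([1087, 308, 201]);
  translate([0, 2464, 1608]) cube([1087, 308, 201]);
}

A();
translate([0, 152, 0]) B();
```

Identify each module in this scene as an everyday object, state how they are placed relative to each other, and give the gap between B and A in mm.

The staircase's nearest face is 20 mm from the fence section's +y face.

A is a fence section. B is a staircase. The staircase is on the floor beside the fence section on its +y side. The gap between the staircase and the fence section is 20 mm.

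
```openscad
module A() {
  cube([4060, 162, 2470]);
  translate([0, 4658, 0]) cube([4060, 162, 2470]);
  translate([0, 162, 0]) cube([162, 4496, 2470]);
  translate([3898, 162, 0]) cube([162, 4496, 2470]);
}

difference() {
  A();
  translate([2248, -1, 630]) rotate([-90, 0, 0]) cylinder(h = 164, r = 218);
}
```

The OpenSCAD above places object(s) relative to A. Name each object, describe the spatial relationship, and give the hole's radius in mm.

A is a house frame. The house frame has a circular hole through its front wall. The hole's radius is 218 mm.

The subtracted cylinder has r = 218 mm.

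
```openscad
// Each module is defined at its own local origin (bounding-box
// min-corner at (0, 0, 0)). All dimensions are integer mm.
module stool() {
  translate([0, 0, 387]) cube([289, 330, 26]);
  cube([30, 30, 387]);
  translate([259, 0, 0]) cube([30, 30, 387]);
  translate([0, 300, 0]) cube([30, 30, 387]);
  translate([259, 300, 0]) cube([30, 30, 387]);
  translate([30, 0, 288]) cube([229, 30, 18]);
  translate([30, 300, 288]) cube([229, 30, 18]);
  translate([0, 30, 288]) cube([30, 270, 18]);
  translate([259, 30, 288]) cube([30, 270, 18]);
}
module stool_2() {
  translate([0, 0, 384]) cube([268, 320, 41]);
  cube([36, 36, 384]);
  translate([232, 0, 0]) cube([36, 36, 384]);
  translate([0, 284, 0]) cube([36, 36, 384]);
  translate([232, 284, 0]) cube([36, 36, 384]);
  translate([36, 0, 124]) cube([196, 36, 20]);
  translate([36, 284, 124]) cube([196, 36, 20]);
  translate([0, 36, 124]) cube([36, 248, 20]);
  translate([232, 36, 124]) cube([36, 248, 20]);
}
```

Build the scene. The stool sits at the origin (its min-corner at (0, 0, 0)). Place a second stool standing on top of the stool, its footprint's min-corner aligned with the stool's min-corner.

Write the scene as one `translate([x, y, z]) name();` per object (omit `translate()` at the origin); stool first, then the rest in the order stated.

stool();
translate([0, 0, 413]) stool_2();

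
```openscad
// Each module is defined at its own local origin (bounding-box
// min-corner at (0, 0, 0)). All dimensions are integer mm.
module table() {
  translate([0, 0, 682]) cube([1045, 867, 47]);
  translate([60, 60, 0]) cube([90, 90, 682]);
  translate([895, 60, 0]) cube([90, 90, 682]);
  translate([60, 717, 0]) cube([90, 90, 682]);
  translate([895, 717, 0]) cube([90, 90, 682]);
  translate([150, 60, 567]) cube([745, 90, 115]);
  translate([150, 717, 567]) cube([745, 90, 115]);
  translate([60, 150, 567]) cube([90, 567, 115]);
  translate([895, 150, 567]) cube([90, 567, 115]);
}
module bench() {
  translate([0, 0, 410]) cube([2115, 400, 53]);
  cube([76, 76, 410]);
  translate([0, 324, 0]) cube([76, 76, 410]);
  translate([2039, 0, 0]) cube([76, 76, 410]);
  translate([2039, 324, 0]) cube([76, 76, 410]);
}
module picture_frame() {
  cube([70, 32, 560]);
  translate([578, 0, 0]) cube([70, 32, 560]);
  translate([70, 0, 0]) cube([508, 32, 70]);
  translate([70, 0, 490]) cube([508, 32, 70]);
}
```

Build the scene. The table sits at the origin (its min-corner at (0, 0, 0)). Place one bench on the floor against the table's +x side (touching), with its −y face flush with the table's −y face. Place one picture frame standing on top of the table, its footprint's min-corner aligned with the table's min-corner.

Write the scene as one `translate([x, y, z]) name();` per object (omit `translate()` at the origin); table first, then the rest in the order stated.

table();
translate([1045, 0, 0]) bench();
translate([0, 0, 729]) picture_frame();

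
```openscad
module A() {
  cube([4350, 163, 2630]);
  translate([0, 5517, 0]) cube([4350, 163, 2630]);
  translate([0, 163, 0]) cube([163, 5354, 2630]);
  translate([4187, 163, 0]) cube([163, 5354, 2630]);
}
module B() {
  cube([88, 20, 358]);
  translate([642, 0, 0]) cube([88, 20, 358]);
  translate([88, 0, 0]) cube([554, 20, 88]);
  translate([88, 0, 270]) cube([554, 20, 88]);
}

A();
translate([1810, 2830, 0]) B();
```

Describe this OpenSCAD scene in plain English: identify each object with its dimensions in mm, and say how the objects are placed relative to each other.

A is the wall frame of a small rectangular building: four walls, each 2630 mm tall and 163 mm thick, enclosing a footprint 4350 mm (x) by 5680 mm (y) outside-to-outside, with no floor or roof. The front and back walls (the −y and +y sides) span the full width; the two side walls fit between them.

B is a rectangular picture frame lying in the x–z plane (depth along y). The opening is 554 mm wide (x) by 182 mm tall (z), surrounded by a border 88 mm wide on all four sides. The frame is 20 mm deep and is made of two full-height vertical stiles with two horizontal rails fitted between them.

The picture frame sits inside the house frame, centred.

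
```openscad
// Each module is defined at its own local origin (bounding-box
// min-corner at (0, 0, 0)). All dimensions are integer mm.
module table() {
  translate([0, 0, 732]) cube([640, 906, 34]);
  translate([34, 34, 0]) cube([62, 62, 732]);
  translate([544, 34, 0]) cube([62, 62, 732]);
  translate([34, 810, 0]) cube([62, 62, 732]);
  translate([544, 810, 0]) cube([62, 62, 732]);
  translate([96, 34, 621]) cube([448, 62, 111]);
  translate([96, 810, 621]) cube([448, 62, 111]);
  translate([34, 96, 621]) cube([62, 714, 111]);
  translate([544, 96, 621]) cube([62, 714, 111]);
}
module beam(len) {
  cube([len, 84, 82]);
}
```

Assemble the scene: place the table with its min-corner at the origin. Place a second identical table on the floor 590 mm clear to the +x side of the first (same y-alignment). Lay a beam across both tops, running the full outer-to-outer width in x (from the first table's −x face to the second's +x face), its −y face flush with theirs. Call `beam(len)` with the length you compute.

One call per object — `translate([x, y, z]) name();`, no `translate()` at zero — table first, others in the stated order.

table();
translate([1230, 0, 0]) table();
translate([0, 0, 766]) beam(1870);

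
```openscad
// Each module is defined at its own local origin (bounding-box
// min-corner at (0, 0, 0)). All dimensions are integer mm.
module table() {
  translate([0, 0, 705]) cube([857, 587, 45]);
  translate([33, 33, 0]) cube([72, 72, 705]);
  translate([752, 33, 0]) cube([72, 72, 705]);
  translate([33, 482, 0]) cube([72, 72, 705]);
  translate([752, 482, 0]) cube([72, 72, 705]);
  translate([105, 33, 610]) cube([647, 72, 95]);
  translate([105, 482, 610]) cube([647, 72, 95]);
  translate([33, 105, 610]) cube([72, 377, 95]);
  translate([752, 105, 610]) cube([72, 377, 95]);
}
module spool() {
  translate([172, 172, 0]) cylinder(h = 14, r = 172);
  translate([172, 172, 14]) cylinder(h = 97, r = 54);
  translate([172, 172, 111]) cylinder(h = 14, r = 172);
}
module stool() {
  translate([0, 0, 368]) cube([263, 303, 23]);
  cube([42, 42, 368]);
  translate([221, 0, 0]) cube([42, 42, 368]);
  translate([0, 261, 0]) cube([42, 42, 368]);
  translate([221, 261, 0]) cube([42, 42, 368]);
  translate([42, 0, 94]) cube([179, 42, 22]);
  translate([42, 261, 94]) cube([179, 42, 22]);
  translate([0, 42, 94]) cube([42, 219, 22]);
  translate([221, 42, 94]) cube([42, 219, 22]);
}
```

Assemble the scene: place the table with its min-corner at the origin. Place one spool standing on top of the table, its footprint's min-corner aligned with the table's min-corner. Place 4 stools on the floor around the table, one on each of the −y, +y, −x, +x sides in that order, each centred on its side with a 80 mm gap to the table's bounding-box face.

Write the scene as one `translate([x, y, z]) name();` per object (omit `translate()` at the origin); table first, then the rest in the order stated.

table();
translate([0, 0, 750]) spool();
translate([297, -383, 0]) stool();
translate([297, 667, 0]) stool();
translate([-343, 142, 0]) stool();
translate([937, 142, 0]) stool();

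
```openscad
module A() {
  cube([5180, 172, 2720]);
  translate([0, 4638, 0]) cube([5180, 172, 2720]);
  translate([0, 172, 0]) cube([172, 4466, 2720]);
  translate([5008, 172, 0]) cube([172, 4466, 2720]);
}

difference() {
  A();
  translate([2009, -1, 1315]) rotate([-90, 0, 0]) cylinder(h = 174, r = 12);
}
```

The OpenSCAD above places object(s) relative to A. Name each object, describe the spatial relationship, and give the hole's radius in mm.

A is a house frame. The house frame has a circular hole through its front wall. The hole's radius is 12 mm.

The subtracted cylinder has r = 12 mm.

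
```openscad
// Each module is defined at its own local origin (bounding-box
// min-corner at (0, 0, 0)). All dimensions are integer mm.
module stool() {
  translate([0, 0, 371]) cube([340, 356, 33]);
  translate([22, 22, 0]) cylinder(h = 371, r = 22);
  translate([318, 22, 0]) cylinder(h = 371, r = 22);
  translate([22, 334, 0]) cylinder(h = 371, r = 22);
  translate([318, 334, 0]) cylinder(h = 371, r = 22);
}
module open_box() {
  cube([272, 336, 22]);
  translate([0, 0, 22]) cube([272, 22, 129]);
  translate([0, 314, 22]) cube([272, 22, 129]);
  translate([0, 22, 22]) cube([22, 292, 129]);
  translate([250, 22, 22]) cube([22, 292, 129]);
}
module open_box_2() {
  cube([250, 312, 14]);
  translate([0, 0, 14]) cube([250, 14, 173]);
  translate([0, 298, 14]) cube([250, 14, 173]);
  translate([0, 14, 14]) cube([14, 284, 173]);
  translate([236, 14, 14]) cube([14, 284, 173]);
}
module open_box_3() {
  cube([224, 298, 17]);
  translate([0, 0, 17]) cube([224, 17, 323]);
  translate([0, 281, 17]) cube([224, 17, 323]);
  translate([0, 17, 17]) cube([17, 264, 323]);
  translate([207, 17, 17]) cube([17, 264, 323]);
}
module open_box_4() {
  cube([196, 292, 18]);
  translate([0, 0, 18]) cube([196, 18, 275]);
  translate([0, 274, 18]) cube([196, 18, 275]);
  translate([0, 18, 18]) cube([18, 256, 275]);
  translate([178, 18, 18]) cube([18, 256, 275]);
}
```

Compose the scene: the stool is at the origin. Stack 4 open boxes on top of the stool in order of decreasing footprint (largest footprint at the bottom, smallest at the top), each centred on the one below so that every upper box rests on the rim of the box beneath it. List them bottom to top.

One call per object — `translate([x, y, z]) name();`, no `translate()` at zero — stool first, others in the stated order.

stool();
translate([34, 10, 404]) open_box();
translate([45, 22, 555]) open_box_2();
translate([58, 29, 742]) open_box_3();
translate([72, 32, 1082]) open_box_4();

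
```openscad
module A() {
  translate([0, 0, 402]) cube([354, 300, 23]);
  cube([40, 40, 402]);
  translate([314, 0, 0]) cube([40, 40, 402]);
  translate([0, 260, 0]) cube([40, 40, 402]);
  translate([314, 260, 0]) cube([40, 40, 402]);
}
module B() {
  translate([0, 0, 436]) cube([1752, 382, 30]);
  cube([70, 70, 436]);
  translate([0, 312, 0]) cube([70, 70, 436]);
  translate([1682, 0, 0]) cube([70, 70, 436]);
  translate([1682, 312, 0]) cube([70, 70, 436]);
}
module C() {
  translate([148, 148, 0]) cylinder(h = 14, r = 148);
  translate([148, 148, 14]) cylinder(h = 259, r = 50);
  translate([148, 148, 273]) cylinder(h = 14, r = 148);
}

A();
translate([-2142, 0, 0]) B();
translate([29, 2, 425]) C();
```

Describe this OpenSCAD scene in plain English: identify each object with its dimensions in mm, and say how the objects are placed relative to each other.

A is a simple wooden stool: a rectangular seat 354 mm (x) by 300 mm (y), 23 mm thick, top face at z = 425 mm, on four square legs, each 40×40 mm in cross-section. The legs rest on z = 0, each flush with a corner of the seat.

B is a bench: a 1752×382 mm seat slab, 30 mm thick, top at z = 466 mm, on four 70×70 mm square legs flush with the seat corners and standing on z = 0.

C is a spool: two coaxial disc flanges of radius 148 mm and thickness 14 mm, joined by a core cylinder of radius 50 mm and height 259 mm. The lower flange rests on z = 0 and the three cylinders share a vertical axis.

The bench is on the floor beside the stool on its −x side. The spool is on top of the stool, centred.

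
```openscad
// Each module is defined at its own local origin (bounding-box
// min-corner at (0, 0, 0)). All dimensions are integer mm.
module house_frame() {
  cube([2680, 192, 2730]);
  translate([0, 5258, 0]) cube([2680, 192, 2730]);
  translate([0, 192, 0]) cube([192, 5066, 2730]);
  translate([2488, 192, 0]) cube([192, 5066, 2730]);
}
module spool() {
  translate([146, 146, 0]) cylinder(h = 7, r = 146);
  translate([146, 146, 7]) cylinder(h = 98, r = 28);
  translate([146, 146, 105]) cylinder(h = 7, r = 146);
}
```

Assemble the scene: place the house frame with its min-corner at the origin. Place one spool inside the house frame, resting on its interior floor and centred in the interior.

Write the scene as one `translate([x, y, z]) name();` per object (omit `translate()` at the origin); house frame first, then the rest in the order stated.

house_frame();
translate([1194, 2579, 0]) spool();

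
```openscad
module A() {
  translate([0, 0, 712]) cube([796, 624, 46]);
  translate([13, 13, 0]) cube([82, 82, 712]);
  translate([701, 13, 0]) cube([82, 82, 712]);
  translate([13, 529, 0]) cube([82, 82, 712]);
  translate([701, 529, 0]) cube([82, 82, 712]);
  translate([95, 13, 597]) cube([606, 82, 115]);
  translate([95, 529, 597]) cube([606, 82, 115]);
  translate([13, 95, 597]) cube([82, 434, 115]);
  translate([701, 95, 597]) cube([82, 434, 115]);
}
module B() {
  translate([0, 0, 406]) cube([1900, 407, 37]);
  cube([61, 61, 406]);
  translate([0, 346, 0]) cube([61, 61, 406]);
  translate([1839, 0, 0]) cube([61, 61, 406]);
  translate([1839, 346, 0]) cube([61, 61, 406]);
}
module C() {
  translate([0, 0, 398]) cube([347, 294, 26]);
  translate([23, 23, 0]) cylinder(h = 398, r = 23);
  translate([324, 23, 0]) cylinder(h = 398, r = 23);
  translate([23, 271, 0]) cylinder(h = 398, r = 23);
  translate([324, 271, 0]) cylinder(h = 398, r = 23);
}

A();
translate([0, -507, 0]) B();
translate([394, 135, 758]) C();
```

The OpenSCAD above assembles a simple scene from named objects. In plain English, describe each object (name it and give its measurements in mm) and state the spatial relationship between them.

A is a table: top 796 mm (x) × 624 mm (y), 46 mm thick, upper face at z = 758 mm, on four 82×82 mm square legs, each inset 13 mm from the nearest pair of top edges, running from z = 0 to the bottom of the top. Four apron rails, 82 mm thick and 115 mm tall, run between adjacent legs with their top edges flush with the underside of the top and their outer faces flush with the legs' outer faces.

B is a bench: a 1900×407 mm seat slab, 37 mm thick, top at z = 443 mm, on four 61×61 mm square legs flush with the seat corners and standing on z = 0.

C is a four-legged stool. The seat is a 347×294×26 mm slab whose top surface is at z = 424 mm; four round legs, each 46 mm in diameter, run from the floor (z = 0) to the underside of the seat, each leg's axis is inset half a diameter from the nearest pair of seat edges (so the leg's bounding box is flush with the corner).

The bench is on the floor beside the table on its −y side. The stool is on top of the table.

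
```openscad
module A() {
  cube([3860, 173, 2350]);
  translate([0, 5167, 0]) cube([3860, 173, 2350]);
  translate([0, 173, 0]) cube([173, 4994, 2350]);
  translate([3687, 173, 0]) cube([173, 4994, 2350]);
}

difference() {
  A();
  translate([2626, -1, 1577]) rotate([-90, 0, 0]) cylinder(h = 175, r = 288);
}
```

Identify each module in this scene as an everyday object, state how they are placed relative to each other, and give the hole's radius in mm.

A is a house frame. The house frame has a circular hole through its front wall. The hole's radius is 288 mm.

The subtracted cylinder has r = 288 mm.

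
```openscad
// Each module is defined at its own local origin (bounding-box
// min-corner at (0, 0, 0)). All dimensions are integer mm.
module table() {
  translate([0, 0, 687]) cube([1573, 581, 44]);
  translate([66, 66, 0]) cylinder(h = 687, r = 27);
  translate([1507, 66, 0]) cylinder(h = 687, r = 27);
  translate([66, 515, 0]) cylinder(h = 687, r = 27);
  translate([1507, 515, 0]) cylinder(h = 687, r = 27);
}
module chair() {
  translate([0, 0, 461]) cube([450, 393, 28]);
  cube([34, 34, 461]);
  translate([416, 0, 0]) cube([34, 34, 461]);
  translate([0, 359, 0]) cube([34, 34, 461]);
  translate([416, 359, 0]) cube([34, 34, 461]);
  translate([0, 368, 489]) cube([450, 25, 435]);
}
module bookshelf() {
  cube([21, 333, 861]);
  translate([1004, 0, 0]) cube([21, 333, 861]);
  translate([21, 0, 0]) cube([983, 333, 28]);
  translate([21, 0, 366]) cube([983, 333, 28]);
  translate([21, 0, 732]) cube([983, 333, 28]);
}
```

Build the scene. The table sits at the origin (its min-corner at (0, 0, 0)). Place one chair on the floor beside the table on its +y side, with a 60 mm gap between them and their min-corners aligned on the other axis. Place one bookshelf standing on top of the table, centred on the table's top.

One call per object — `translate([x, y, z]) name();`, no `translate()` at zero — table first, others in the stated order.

table();
translate([0, 641, 0]) chair();
translate([274, 124, 731]) bookshelf();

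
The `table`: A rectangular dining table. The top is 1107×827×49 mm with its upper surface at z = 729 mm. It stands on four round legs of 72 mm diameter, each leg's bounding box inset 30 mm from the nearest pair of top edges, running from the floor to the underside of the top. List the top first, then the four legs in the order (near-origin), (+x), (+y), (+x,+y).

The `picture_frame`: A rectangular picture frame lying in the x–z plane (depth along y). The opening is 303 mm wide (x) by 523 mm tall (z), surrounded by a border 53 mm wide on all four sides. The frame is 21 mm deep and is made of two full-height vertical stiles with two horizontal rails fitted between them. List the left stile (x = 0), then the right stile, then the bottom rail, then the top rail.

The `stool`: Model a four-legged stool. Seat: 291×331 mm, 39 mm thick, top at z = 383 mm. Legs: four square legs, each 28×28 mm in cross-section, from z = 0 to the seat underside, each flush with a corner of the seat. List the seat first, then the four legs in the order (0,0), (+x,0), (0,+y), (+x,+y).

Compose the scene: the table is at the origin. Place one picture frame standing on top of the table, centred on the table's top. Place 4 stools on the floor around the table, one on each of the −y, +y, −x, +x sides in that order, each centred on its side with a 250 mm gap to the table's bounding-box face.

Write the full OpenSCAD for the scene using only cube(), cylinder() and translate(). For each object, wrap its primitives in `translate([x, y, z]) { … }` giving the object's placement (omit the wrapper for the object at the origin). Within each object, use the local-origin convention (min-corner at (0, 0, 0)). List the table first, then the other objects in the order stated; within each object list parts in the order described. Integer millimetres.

translate([0, 0, 680]) cube([1107, 827, 49]);
translate([66, 66, 0]) cylinder(h = 680, r = 36);
translate([1041, 66, 0]) cylinder(h = 680, r = 36);
translate([66, 761, 0]) cylinder(h = 680, r = 36);
translate([1041, 761, 0]) cylinder(h = 680, r = 36);
translate([349, 403, 729]) {
  cube([53, 21, 629]);
  translate([356, 0, 0]) cube([53, 21, 629]);
  translate([53, 0, 0]) cube([303, 21, 53]);
  translate([53, 0, 576]) cube([303, 21, 53]);
}
translate([408, -581, 0]) {
  translate([0, 0, 344]) cube([291, 331, 39]);
  cube([28, 28, 344]);
  translate([263, 0, 0]) cube([28, 28, 344]);
  translate([0, 303, 0]) cube([28, 28, 344]);
  translate([263, 303, 0]) cube([28, 28, 344]);
}
translate([408, 1077, 0]) {
  translate([0, 0, 344]) cube([291, 331, 39]);
  cube([28, 28, 344]);
  translate([263, 0, 0]) cube([28, 28, 344]);
  translate([0, 303, 0]) cube([28, 28, 344]);
  translate([263, 303, 0]) cube([28, 28, 344]);
}
translate([-541, 248, 0]) {
  translate([0, 0, 344]) cube([291, 331, 39]);
  cube([28, 28, 344]);
  translate([263, 0, 0]) cube([28, 28, 344]);
  translate([0, 303, 0]) cube([28, 28, 344]);
  translate([263, 303, 0]) cube([28, 28, 344]);
}
translate([1357, 248, 0]) {
  translate([0, 0, 344]) cube([291, 331, 39]);
  cube([28, 28, 344]);
  translate([263, 0, 0]) cube([28, 28, 344]);
  translate([0, 303, 0]) cube([28, 28, 344]);
  translate([263, 303, 0]) cube([28, 28, 344]);
}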